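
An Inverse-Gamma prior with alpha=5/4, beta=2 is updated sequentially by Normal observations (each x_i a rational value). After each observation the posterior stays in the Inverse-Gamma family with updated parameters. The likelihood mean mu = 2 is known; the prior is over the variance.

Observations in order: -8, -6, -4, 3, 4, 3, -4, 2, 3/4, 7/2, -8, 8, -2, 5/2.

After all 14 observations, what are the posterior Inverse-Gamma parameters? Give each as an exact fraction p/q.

alpha=33/4, beta=6433/32

obs 1: x=-8 → posterior Inverse-Gamma(7/4, 52)
obs 2: x=-6 → posterior Inverse-Gamma(9/4, 84)
obs 3: x=-4 → posterior Inverse-Gamma(11/4, 102)
obs 4: x=3 → posterior Inverse-Gamma(13/4, 205/2)
obs 5: x=4 → posterior Inverse-Gamma(15/4, 209/2)
obs 6: x=3 → posterior Inverse-Gamma(17/4, 105)
obs 7: x=-4 → posterior Inverse-Gamma(19/4, 123)
obs 8: x=2 → posterior Inverse-Gamma(21/4, 123)
obs 9: x=3/4 → posterior Inverse-Gamma(23/4, 3961/32)
obs 10: x=7/2 → posterior Inverse-Gamma(25/4, 3997/32)
obs 11: x=-8 → posterior Inverse-Gamma(27/4, 5597/32)
obs 12: x=8 → posterior Inverse-Gamma(29/4, 6173/32)
obs 13: x=-2 → posterior Inverse-Gamma(31/4, 6429/32)
obs 14: x=5/2 → posterior Inverse-Gamma(33/4, 6433/32)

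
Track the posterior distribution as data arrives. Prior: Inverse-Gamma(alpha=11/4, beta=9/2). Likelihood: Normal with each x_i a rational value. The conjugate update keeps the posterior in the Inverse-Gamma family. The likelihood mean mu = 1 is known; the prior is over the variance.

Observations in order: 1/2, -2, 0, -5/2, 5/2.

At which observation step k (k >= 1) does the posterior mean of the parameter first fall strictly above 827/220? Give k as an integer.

obs 1: x=1/2 → posterior Inverse-Gamma(13/4, 37/8)
obs 2: x=-2 → posterior Inverse-Gamma(15/4, 73/8)
obs 3: x=0 → posterior Inverse-Gamma(17/4, 77/8)
obs 4: x=-5/2 → posterior Inverse-Gamma(19/4, 63/4)
obs 5: x=5/2 → posterior Inverse-Gamma(21/4, 135/8)

k = 4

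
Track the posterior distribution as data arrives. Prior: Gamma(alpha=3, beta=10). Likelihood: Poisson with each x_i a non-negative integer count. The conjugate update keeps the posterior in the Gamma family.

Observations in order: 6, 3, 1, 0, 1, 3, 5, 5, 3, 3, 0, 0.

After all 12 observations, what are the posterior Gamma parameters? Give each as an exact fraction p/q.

obs 1: x=6 → posterior Gamma(9, 11)
obs 2: x=3 → posterior Gamma(12, 12)
obs 3: x=1 → posterior Gamma(13, 13)
obs 4: x=0 → posterior Gamma(13, 14)
obs 5: x=1 → posterior Gamma(14, 15)
obs 6: x=3 → posterior Gamma(17, 16)
obs 7: x=5 → posterior Gamma(22, 17)
obs 8: x=5 → posterior Gamma(27, 18)
obs 9: x=3 → posterior Gamma(30, 19)
obs 10: x=3 → posterior Gamma(33, 20)
obs 11: x=0 → posterior Gamma(33, 21)
obs 12: x=0 → posterior Gamma(33, 22)

alpha=33, beta=22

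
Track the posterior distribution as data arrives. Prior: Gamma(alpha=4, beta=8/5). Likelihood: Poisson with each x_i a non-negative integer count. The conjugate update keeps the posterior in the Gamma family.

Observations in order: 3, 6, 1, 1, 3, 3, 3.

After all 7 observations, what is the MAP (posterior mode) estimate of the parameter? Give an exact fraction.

115/43

obs 1: x=3 → posterior Gamma(7, 13/5)
obs 2: x=6 → posterior Gamma(13, 18/5)
obs 3: x=1 → posterior Gamma(14, 23/5)
obs 4: x=1 → posterior Gamma(15, 28/5)
obs 5: x=3 → posterior Gamma(18, 33/5)
obs 6: x=3 → posterior Gamma(21, 38/5)
obs 7: x=3 → posterior Gamma(24, 43/5)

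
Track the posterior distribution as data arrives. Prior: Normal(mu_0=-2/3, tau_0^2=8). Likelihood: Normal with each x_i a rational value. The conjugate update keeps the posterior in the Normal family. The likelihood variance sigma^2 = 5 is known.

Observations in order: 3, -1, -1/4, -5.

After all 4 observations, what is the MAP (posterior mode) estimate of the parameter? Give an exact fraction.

obs 1: x=3 → posterior Normal(62/39, 40/13)
obs 2: x=-1 → posterior Normal(38/63, 40/21)
obs 3: x=-1/4 → posterior Normal(32/87, 40/29)
obs 4: x=-5 → posterior Normal(-88/111, 40/37)

-88/111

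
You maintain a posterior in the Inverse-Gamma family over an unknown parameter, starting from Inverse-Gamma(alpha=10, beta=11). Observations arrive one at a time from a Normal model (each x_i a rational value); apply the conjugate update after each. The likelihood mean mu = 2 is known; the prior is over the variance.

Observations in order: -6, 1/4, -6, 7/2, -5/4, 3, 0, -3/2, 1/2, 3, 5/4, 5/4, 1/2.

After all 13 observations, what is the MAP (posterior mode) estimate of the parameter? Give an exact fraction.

759/140

obs 1: x=-6 → posterior Inverse-Gamma(21/2, 43)
obs 2: x=1/4 → posterior Inverse-Gamma(11, 1425/32)
obs 3: x=-6 → posterior Inverse-Gamma(23/2, 2449/32)
obs 4: x=7/2 → posterior Inverse-Gamma(12, 2485/32)
obs 5: x=-5/4 → posterior Inverse-Gamma(25/2, 1327/16)
obs 6: x=3 → posterior Inverse-Gamma(13, 1335/16)
obs 7: x=0 → posterior Inverse-Gamma(27/2, 1367/16)
obs 8: x=-3/2 → posterior Inverse-Gamma(14, 1465/16)
obs 9: x=1/2 → posterior Inverse-Gamma(29/2, 1483/16)
obs 10: x=3 → posterior Inverse-Gamma(15, 1491/16)
obs 11: x=5/4 → posterior Inverse-Gamma(31/2, 2991/32)
obs 12: x=5/4 → posterior Inverse-Gamma(16, 375/4)
obs 13: x=1/2 → posterior Inverse-Gamma(33/2, 759/8)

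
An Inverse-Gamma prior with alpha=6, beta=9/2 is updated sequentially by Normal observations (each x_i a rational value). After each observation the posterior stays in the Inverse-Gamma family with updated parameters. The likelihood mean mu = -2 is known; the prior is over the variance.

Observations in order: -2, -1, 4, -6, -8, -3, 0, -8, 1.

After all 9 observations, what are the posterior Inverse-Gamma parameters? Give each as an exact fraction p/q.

obs 1: x=-2 → posterior Inverse-Gamma(13/2, 9/2)
obs 2: x=-1 → posterior Inverse-Gamma(7, 5)
obs 3: x=4 → posterior Inverse-Gamma(15/2, 23)
obs 4: x=-6 → posterior Inverse-Gamma(8, 31)
obs 5: x=-8 → posterior Inverse-Gamma(17/2, 49)
obs 6: x=-3 → posterior Inverse-Gamma(9, 99/2)
obs 7: x=0 → posterior Inverse-Gamma(19/2, 103/2)
obs 8: x=-8 → posterior Inverse-Gamma(10, 139/2)
obs 9: x=1 → posterior Inverse-Gamma(21/2, 74)

alpha=21/2, beta=74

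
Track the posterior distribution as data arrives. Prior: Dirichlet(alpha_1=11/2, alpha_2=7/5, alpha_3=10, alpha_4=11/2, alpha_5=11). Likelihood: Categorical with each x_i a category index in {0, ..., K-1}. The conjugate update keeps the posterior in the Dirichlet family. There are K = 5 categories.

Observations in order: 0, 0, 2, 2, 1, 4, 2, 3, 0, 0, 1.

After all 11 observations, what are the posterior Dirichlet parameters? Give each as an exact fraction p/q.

obs 1: x=0 → posterior Dirichlet(13/2, 7/5, 10, 11/2, 11)
obs 2: x=0 → posterior Dirichlet(15/2, 7/5, 10, 11/2, 11)
obs 3: x=2 → posterior Dirichlet(15/2, 7/5, 11, 11/2, 11)
obs 4: x=2 → posterior Dirichlet(15/2, 7/5, 12, 11/2, 11)
obs 5: x=1 → posterior Dirichlet(15/2, 12/5, 12, 11/2, 11)
obs 6: x=4 → posterior Dirichlet(15/2, 12/5, 12, 11/2, 12)
obs 7: x=2 → posterior Dirichlet(15/2, 12/5, 13, 11/2, 12)
obs 8: x=3 → posterior Dirichlet(15/2, 12/5, 13, 13/2, 12)
obs 9: x=0 → posterior Dirichlet(17/2, 12/5, 13, 13/2, 12)
obs 10: x=0 → posterior Dirichlet(19/2, 12/5, 13, 13/2, 12)
obs 11: x=1 → posterior Dirichlet(19/2, 17/5, 13, 13/2, 12)

alpha_1=19/2, alpha_2=17/5, alpha_3=13, alpha_4=13/2, alpha_5=12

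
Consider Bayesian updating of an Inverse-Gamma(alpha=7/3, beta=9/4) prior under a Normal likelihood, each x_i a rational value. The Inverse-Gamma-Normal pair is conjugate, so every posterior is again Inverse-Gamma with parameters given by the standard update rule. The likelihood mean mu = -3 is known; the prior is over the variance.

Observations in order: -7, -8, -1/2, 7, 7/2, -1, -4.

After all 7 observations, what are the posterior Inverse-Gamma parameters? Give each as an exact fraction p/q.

obs 1: x=-7 → posterior Inverse-Gamma(17/6, 41/4)
obs 2: x=-8 → posterior Inverse-Gamma(10/3, 91/4)
obs 3: x=-1/2 → posterior Inverse-Gamma(23/6, 207/8)
obs 4: x=7 → posterior Inverse-Gamma(13/3, 607/8)
obs 5: x=7/2 → posterior Inverse-Gamma(29/6, 97)
obs 6: x=-1 → posterior Inverse-Gamma(16/3, 99)
obs 7: x=-4 → posterior Inverse-Gamma(35/6, 199/2)

alpha=35/6, beta=199/2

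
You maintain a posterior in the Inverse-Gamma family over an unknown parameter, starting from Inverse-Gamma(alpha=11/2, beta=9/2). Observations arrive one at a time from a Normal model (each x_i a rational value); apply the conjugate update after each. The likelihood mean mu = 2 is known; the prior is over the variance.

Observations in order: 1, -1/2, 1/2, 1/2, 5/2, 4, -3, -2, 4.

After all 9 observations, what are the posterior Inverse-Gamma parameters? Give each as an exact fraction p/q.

obs 1: x=1 → posterior Inverse-Gamma(6, 5)
obs 2: x=-1/2 → posterior Inverse-Gamma(13/2, 65/8)
obs 3: x=1/2 → posterior Inverse-Gamma(7, 37/4)
obs 4: x=1/2 → posterior Inverse-Gamma(15/2, 83/8)
obs 5: x=5/2 → posterior Inverse-Gamma(8, 21/2)
obs 6: x=4 → posterior Inverse-Gamma(17/2, 25/2)
obs 7: x=-3 → posterior Inverse-Gamma(9, 25)
obs 8: x=-2 → posterior Inverse-Gamma(19/2, 33)
obs 9: x=4 → posterior Inverse-Gamma(10, 35)

alpha=10, beta=35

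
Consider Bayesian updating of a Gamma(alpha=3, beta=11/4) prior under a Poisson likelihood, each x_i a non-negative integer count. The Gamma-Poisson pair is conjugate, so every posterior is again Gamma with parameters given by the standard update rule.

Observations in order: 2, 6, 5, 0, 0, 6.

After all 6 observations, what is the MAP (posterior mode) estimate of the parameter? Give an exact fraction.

12/5

obs 1: x=2 → posterior Gamma(5, 15/4)
obs 2: x=6 → posterior Gamma(11, 19/4)
obs 3: x=5 → posterior Gamma(16, 23/4)
obs 4: x=0 → posterior Gamma(16, 27/4)
obs 5: x=0 → posterior Gamma(16, 31/4)
obs 6: x=6 → posterior Gamma(22, 35/4)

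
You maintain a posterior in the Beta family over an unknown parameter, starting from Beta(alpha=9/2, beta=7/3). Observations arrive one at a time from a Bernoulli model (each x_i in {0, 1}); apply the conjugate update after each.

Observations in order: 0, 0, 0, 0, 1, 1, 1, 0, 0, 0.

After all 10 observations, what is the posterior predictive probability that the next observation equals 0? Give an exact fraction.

56/101

obs 1: x=0 → posterior Beta(9/2, 10/3)
obs 2: x=0 → posterior Beta(9/2, 13/3)
obs 3: x=0 → posterior Beta(9/2, 16/3)
obs 4: x=0 → posterior Beta(9/2, 19/3)
obs 5: x=1 → posterior Beta(11/2, 19/3)
obs 6: x=1 → posterior Beta(13/2, 19/3)
obs 7: x=1 → posterior Beta(15/2, 19/3)
obs 8: x=0 → posterior Beta(15/2, 22/3)
obs 9: x=0 → posterior Beta(15/2, 25/3)
obs 10: x=0 → posterior Beta(15/2, 28/3)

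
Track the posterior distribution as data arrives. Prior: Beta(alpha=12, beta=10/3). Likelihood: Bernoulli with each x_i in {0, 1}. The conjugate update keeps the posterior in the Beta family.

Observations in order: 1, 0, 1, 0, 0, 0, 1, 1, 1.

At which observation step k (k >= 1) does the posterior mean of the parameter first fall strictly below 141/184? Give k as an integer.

obs 1: x=1 → posterior Beta(13, 10/3)
obs 2: x=0 → posterior Beta(13, 13/3)
obs 3: x=1 → posterior Beta(14, 13/3)
obs 4: x=0 → posterior Beta(14, 16/3)
obs 5: x=0 → posterior Beta(14, 19/3)
obs 6: x=0 → posterior Beta(14, 22/3)
obs 7: x=1 → posterior Beta(15, 22/3)
obs 8: x=1 → posterior Beta(16, 22/3)
obs 9: x=1 → posterior Beta(17, 22/3)

k = 2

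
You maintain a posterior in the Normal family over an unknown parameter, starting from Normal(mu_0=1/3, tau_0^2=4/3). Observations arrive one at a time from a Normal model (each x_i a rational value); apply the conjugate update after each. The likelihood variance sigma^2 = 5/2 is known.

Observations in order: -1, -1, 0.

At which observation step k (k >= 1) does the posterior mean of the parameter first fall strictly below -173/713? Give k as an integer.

obs 1: x=-1 → posterior Normal(-3/23, 20/23)
obs 2: x=-1 → posterior Normal(-11/31, 20/31)
obs 3: x=0 → posterior Normal(-11/39, 20/39)

k = 2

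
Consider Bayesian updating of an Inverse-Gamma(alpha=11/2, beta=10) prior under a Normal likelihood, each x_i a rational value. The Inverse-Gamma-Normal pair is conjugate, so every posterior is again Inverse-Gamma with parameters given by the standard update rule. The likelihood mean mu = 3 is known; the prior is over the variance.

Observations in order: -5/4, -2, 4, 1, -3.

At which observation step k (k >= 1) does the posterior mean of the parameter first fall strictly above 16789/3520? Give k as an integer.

obs 1: x=-5/4 → posterior Inverse-Gamma(6, 609/32)
obs 2: x=-2 → posterior Inverse-Gamma(13/2, 1009/32)
obs 3: x=4 → posterior Inverse-Gamma(7, 1025/32)
obs 4: x=1 → posterior Inverse-Gamma(15/2, 1089/32)
obs 5: x=-3 → posterior Inverse-Gamma(8, 1665/32)

k = 2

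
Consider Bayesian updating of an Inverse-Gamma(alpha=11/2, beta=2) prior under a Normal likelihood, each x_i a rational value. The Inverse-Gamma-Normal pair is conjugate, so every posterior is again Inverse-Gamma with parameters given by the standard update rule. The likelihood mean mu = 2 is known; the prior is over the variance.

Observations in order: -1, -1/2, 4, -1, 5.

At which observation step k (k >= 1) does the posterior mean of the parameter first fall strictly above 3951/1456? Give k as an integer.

k = 5

obs 1: x=-1 → posterior Inverse-Gamma(6, 13/2)
obs 2: x=-1/2 → posterior Inverse-Gamma(13/2, 77/8)
obs 3: x=4 → posterior Inverse-Gamma(7, 93/8)
obs 4: x=-1 → posterior Inverse-Gamma(15/2, 129/8)
obs 5: x=5 → posterior Inverse-Gamma(8, 165/8)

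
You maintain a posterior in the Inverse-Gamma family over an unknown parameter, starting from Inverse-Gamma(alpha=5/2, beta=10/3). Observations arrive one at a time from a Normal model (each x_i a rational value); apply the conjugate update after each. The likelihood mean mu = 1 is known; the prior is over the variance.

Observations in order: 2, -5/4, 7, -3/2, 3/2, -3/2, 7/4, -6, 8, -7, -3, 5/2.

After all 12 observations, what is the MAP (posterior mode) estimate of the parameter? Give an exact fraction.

obs 1: x=2 → posterior Inverse-Gamma(3, 23/6)
obs 2: x=-5/4 → posterior Inverse-Gamma(7/2, 611/96)
obs 3: x=7 → posterior Inverse-Gamma(4, 2339/96)
obs 4: x=-3/2 → posterior Inverse-Gamma(9/2, 2639/96)
obs 5: x=3/2 → posterior Inverse-Gamma(5, 2651/96)
obs 6: x=-3/2 → posterior Inverse-Gamma(11/2, 2951/96)
obs 7: x=7/4 → posterior Inverse-Gamma(6, 1489/48)
obs 8: x=-6 → posterior Inverse-Gamma(13/2, 2665/48)
obs 9: x=8 → posterior Inverse-Gamma(7, 3841/48)
obs 10: x=-7 → posterior Inverse-Gamma(15/2, 5377/48)
obs 11: x=-3 → posterior Inverse-Gamma(8, 5761/48)
obs 12: x=5/2 → posterior Inverse-Gamma(17/2, 5815/48)

5815/456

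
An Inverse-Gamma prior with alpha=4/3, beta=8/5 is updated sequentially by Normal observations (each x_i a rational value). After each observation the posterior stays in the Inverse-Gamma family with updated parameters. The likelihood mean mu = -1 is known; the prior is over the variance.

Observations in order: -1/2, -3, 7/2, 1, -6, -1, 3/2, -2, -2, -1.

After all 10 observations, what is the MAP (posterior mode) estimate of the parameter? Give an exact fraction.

obs 1: x=-1/2 → posterior Inverse-Gamma(11/6, 69/40)
obs 2: x=-3 → posterior Inverse-Gamma(7/3, 149/40)
obs 3: x=7/2 → posterior Inverse-Gamma(17/6, 277/20)
obs 4: x=1 → posterior Inverse-Gamma(10/3, 317/20)
obs 5: x=-6 → posterior Inverse-Gamma(23/6, 567/20)
obs 6: x=-1 → posterior Inverse-Gamma(13/3, 567/20)
obs 7: x=3/2 → posterior Inverse-Gamma(29/6, 1259/40)
obs 8: x=-2 → posterior Inverse-Gamma(16/3, 1279/40)
obs 9: x=-2 → posterior Inverse-Gamma(35/6, 1299/40)
obs 10: x=-1 → posterior Inverse-Gamma(19/3, 1299/40)

3897/880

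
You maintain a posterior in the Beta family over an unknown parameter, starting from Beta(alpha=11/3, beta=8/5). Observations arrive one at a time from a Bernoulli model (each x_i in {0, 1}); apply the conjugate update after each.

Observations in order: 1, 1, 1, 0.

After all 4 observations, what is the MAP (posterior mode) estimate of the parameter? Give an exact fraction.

obs 1: x=1 → posterior Beta(14/3, 8/5)
obs 2: x=1 → posterior Beta(17/3, 8/5)
obs 3: x=1 → posterior Beta(20/3, 8/5)
obs 4: x=0 → posterior Beta(20/3, 13/5)

85/109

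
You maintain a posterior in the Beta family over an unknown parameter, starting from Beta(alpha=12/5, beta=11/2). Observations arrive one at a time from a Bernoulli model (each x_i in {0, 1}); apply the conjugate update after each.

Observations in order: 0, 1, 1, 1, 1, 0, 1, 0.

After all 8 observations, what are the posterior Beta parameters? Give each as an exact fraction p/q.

obs 1: x=0 → posterior Beta(12/5, 13/2)
obs 2: x=1 → posterior Beta(17/5, 13/2)
obs 3: x=1 → posterior Beta(22/5, 13/2)
obs 4: x=1 → posterior Beta(27/5, 13/2)
obs 5: x=1 → posterior Beta(32/5, 13/2)
obs 6: x=0 → posterior Beta(32/5, 15/2)
obs 7: x=1 → posterior Beta(37/5, 15/2)
obs 8: x=0 → posterior Beta(37/5, 17/2)

alpha=37/5, beta=17/2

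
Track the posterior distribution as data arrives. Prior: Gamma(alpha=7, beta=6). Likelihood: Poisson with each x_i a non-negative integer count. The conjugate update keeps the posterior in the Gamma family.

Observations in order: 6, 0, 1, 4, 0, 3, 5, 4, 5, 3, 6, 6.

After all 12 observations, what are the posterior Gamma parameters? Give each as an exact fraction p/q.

obs 1: x=6 → posterior Gamma(13, 7)
obs 2: x=0 → posterior Gamma(13, 8)
obs 3: x=1 → posterior Gamma(14, 9)
obs 4: x=4 → posterior Gamma(18, 10)
obs 5: x=0 → posterior Gamma(18, 11)
obs 6: x=3 → posterior Gamma(21, 12)
obs 7: x=5 → posterior Gamma(26, 13)
obs 8: x=4 → posterior Gamma(30, 14)
obs 9: x=5 → posterior Gamma(35, 15)
obs 10: x=3 → posterior Gamma(38, 16)
obs 11: x=6 → posterior Gamma(44, 17)
obs 12: x=6 → posterior Gamma(50, 18)

alpha=50, beta=18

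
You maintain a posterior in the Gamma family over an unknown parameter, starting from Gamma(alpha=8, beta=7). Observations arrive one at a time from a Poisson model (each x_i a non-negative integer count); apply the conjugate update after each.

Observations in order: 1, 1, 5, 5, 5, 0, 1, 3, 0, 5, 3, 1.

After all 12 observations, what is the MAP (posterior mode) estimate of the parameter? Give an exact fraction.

37/19

obs 1: x=1 → posterior Gamma(9, 8)
obs 2: x=1 → posterior Gamma(10, 9)
obs 3: x=5 → posterior Gamma(15, 10)
obs 4: x=5 → posterior Gamma(20, 11)
obs 5: x=5 → posterior Gamma(25, 12)
obs 6: x=0 → posterior Gamma(25, 13)
obs 7: x=1 → posterior Gamma(26, 14)
obs 8: x=3 → posterior Gamma(29, 15)
obs 9: x=0 → posterior Gamma(29, 16)
obs 10: x=5 → posterior Gamma(34, 17)
obs 11: x=3 → posterior Gamma(37, 18)
obs 12: x=1 → posterior Gamma(38, 19)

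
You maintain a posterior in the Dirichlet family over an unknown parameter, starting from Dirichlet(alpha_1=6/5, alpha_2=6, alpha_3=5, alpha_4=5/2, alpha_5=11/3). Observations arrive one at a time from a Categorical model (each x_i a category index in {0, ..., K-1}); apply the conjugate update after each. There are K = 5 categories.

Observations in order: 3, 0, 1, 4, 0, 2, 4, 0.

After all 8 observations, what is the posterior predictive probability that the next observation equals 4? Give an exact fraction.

obs 1: x=3 → posterior Dirichlet(6/5, 6, 5, 7/2, 11/3)
obs 2: x=0 → posterior Dirichlet(11/5, 6, 5, 7/2, 11/3)
obs 3: x=1 → posterior Dirichlet(11/5, 7, 5, 7/2, 11/3)
obs 4: x=4 → posterior Dirichlet(11/5, 7, 5, 7/2, 14/3)
obs 5: x=0 → posterior Dirichlet(16/5, 7, 5, 7/2, 14/3)
obs 6: x=2 → posterior Dirichlet(16/5, 7, 6, 7/2, 14/3)
obs 7: x=4 → posterior Dirichlet(16/5, 7, 6, 7/2, 17/3)
obs 8: x=0 → posterior Dirichlet(21/5, 7, 6, 7/2, 17/3)

170/791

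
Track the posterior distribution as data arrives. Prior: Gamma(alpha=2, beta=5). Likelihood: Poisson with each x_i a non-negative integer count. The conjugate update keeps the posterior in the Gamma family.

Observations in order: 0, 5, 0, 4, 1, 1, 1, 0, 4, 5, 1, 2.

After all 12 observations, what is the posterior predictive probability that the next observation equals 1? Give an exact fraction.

obs 1: x=0 → posterior Gamma(2, 6)
obs 2: x=5 → posterior Gamma(7, 7)
obs 3: x=0 → posterior Gamma(7, 8)
obs 4: x=4 → posterior Gamma(11, 9)
obs 5: x=1 → posterior Gamma(12, 10)
obs 6: x=1 → posterior Gamma(13, 11)
obs 7: x=1 → posterior Gamma(14, 12)
obs 8: x=0 → posterior Gamma(14, 13)
obs 9: x=4 → posterior Gamma(18, 14)
obs 10: x=5 → posterior Gamma(23, 15)
obs 11: x=1 → posterior Gamma(24, 16)
obs 12: x=2 → posterior Gamma(26, 17)

1275308658128996925745644968023597/3902362792172782952314275958358016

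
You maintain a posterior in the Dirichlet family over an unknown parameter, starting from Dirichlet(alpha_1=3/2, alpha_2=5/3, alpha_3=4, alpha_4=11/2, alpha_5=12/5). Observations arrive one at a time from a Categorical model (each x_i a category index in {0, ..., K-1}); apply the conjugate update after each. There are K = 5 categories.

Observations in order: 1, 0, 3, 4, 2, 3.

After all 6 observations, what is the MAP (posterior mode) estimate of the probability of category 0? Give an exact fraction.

45/482

obs 1: x=1 → posterior Dirichlet(3/2, 8/3, 4, 11/2, 12/5)
obs 2: x=0 → posterior Dirichlet(5/2, 8/3, 4, 11/2, 12/5)
obs 3: x=3 → posterior Dirichlet(5/2, 8/3, 4, 13/2, 12/5)
obs 4: x=4 → posterior Dirichlet(5/2, 8/3, 4, 13/2, 17/5)
obs 5: x=2 → posterior Dirichlet(5/2, 8/3, 5, 13/2, 17/5)
obs 6: x=3 → posterior Dirichlet(5/2, 8/3, 5, 15/2, 17/5)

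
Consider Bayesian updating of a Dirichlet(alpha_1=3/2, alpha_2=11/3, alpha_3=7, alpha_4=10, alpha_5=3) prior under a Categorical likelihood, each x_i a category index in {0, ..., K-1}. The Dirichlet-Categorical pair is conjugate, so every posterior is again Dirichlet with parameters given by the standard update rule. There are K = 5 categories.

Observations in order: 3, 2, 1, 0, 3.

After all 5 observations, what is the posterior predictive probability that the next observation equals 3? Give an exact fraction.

72/181

obs 1: x=3 → posterior Dirichlet(3/2, 11/3, 7, 11, 3)
obs 2: x=2 → posterior Dirichlet(3/2, 11/3, 8, 11, 3)
obs 3: x=1 → posterior Dirichlet(3/2, 14/3, 8, 11, 3)
obs 4: x=0 → posterior Dirichlet(5/2, 14/3, 8, 11, 3)
obs 5: x=3 → posterior Dirichlet(5/2, 14/3, 8, 12, 3)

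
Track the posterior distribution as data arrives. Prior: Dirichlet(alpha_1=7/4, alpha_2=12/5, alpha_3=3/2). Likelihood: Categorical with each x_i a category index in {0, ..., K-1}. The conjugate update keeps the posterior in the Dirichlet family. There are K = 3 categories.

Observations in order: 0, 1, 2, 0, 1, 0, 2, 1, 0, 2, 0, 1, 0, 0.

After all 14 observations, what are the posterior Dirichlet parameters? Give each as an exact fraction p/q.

alpha_1=35/4, alpha_2=32/5, alpha_3=9/2

obs 1: x=0 → posterior Dirichlet(11/4, 12/5, 3/2)
obs 2: x=1 → posterior Dirichlet(11/4, 17/5, 3/2)
obs 3: x=2 → posterior Dirichlet(11/4, 17/5, 5/2)
obs 4: x=0 → posterior Dirichlet(15/4, 17/5, 5/2)
obs 5: x=1 → posterior Dirichlet(15/4, 22/5, 5/2)
obs 6: x=0 → posterior Dirichlet(19/4, 22/5, 5/2)
obs 7: x=2 → posterior Dirichlet(19/4, 22/5, 7/2)
obs 8: x=1 → posterior Dirichlet(19/4, 27/5, 7/2)
obs 9: x=0 → posterior Dirichlet(23/4, 27/5, 7/2)
obs 10: x=2 → posterior Dirichlet(23/4, 27/5, 9/2)
obs 11: x=0 → posterior Dirichlet(27/4, 27/5, 9/2)
obs 12: x=1 → posterior Dirichlet(27/4, 32/5, 9/2)
obs 13: x=0 → posterior Dirichlet(31/4, 32/5, 9/2)
obs 14: x=0 → posterior Dirichlet(35/4, 32/5, 9/2)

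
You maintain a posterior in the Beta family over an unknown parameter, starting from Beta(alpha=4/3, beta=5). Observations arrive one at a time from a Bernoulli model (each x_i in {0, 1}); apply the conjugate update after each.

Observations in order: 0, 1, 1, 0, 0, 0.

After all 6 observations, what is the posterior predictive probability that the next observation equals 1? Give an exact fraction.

10/37

obs 1: x=0 → posterior Beta(4/3, 6)
obs 2: x=1 → posterior Beta(7/3, 6)
obs 3: x=1 → posterior Beta(10/3, 6)
obs 4: x=0 → posterior Beta(10/3, 7)
obs 5: x=0 → posterior Beta(10/3, 8)
obs 6: x=0 → posterior Beta(10/3, 9)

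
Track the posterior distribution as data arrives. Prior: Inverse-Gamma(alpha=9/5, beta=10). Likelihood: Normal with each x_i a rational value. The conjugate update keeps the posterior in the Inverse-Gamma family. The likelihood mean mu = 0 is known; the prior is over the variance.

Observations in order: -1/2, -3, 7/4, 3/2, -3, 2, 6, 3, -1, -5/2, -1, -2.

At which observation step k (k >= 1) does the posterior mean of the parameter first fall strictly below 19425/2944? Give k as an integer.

k = 4

obs 1: x=-1/2 → posterior Inverse-Gamma(23/10, 81/8)
obs 2: x=-3 → posterior Inverse-Gamma(14/5, 117/8)
obs 3: x=7/4 → posterior Inverse-Gamma(33/10, 517/32)
obs 4: x=3/2 → posterior Inverse-Gamma(19/5, 553/32)
obs 5: x=-3 → posterior Inverse-Gamma(43/10, 697/32)
obs 6: x=2 → posterior Inverse-Gamma(24/5, 761/32)
obs 7: x=6 → posterior Inverse-Gamma(53/10, 1337/32)
obs 8: x=3 → posterior Inverse-Gamma(29/5, 1481/32)
obs 9: x=-1 → posterior Inverse-Gamma(63/10, 1497/32)
obs 10: x=-5/2 → posterior Inverse-Gamma(34/5, 1597/32)
obs 11: x=-1 → posterior Inverse-Gamma(73/10, 1613/32)
obs 12: x=-2 → posterior Inverse-Gamma(39/5, 1677/32)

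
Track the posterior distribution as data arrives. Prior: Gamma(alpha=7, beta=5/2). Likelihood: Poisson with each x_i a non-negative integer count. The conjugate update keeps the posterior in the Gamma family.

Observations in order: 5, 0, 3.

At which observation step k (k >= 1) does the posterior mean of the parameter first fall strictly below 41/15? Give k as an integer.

k = 2

obs 1: x=5 → posterior Gamma(12, 7/2)
obs 2: x=0 → posterior Gamma(12, 9/2)
obs 3: x=3 → posterior Gamma(15, 11/2)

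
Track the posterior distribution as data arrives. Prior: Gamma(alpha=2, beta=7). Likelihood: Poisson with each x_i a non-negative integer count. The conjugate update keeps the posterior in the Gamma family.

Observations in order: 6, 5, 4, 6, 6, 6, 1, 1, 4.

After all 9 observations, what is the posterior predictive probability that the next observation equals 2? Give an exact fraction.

obs 1: x=6 → posterior Gamma(8, 8)
obs 2: x=5 → posterior Gamma(13, 9)
obs 3: x=4 → posterior Gamma(17, 10)
obs 4: x=6 → posterior Gamma(23, 11)
obs 5: x=6 → posterior Gamma(29, 12)
obs 6: x=6 → posterior Gamma(35, 13)
obs 7: x=1 → posterior Gamma(36, 14)
obs 8: x=1 → posterior Gamma(37, 15)
obs 9: x=4 → posterior Gamma(41, 16)

20133646555870518601173962255499514878780126712037376/81152820641272625991922463475488672334362661535406513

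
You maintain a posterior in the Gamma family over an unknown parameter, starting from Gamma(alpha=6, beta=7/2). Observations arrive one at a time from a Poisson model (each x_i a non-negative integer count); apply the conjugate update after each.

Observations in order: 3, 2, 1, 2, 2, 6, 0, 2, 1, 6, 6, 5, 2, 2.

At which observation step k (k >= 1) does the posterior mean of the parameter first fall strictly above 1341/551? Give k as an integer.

k = 11

obs 1: x=3 → posterior Gamma(9, 9/2)
obs 2: x=2 → posterior Gamma(11, 11/2)
obs 3: x=1 → posterior Gamma(12, 13/2)
obs 4: x=2 → posterior Gamma(14, 15/2)
obs 5: x=2 → posterior Gamma(16, 17/2)
obs 6: x=6 → posterior Gamma(22, 19/2)
obs 7: x=0 → posterior Gamma(22, 21/2)
obs 8: x=2 → posterior Gamma(24, 23/2)
obs 9: x=1 → posterior Gamma(25, 25/2)
obs 10: x=6 → posterior Gamma(31, 27/2)
obs 11: x=6 → posterior Gamma(37, 29/2)
obs 12: x=5 → posterior Gamma(42, 31/2)
obs 13: x=2 → posterior Gamma(44, 33/2)
obs 14: x=2 → posterior Gamma(46, 35/2)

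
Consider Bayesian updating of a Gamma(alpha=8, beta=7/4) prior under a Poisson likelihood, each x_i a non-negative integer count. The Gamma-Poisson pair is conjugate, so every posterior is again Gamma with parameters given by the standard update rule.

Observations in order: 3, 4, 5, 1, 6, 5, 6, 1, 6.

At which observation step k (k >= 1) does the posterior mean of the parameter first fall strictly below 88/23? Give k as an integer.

obs 1: x=3 → posterior Gamma(11, 11/4)
obs 2: x=4 → posterior Gamma(15, 15/4)
obs 3: x=5 → posterior Gamma(20, 19/4)
obs 4: x=1 → posterior Gamma(21, 23/4)
obs 5: x=6 → posterior Gamma(27, 27/4)
obs 6: x=5 → posterior Gamma(32, 31/4)
obs 7: x=6 → posterior Gamma(38, 35/4)
obs 8: x=1 → posterior Gamma(39, 39/4)
obs 9: x=6 → posterior Gamma(45, 43/4)

k = 4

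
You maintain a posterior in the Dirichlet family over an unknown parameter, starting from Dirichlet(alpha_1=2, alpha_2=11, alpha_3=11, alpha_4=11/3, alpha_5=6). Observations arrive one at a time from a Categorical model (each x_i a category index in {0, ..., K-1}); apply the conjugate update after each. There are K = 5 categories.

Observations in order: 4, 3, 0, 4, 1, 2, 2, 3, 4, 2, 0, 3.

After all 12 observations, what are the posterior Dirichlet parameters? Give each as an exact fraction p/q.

obs 1: x=4 → posterior Dirichlet(2, 11, 11, 11/3, 7)
obs 2: x=3 → posterior Dirichlet(2, 11, 11, 14/3, 7)
obs 3: x=0 → posterior Dirichlet(3, 11, 11, 14/3, 7)
obs 4: x=4 → posterior Dirichlet(3, 11, 11, 14/3, 8)
obs 5: x=1 → posterior Dirichlet(3, 12, 11, 14/3, 8)
obs 6: x=2 → posterior Dirichlet(3, 12, 12, 14/3, 8)
obs 7: x=2 → posterior Dirichlet(3, 12, 13, 14/3, 8)
obs 8: x=3 → posterior Dirichlet(3, 12, 13, 17/3, 8)
obs 9: x=4 → posterior Dirichlet(3, 12, 13, 17/3, 9)
obs 10: x=2 → posterior Dirichlet(3, 12, 14, 17/3, 9)
obs 11: x=0 → posterior Dirichlet(4, 12, 14, 17/3, 9)
obs 12: x=3 → posterior Dirichlet(4, 12, 14, 20/3, 9)

alpha_1=4, alpha_2=12, alpha_3=14, alpha_4=20/3, alpha_5=9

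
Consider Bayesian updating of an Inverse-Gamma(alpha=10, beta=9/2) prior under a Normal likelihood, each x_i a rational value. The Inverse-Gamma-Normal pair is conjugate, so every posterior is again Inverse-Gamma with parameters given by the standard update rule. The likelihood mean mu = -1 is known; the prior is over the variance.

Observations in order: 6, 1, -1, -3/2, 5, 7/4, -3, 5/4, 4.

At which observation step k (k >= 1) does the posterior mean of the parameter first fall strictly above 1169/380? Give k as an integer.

obs 1: x=6 → posterior Inverse-Gamma(21/2, 29)
obs 2: x=1 → posterior Inverse-Gamma(11, 31)
obs 3: x=-1 → posterior Inverse-Gamma(23/2, 31)
obs 4: x=-3/2 → posterior Inverse-Gamma(12, 249/8)
obs 5: x=5 → posterior Inverse-Gamma(25/2, 393/8)
obs 6: x=7/4 → posterior Inverse-Gamma(13, 1693/32)
obs 7: x=-3 → posterior Inverse-Gamma(27/2, 1757/32)
obs 8: x=5/4 → posterior Inverse-Gamma(14, 919/16)
obs 9: x=4 → posterior Inverse-Gamma(29/2, 1119/16)

k = 2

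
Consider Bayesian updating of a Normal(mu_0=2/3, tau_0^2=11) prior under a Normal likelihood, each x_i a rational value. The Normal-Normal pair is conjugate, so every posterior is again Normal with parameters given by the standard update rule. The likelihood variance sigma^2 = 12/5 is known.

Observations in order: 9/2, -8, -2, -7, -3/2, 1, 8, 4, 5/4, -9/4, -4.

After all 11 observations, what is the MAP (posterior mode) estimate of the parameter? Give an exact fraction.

obs 1: x=9/2 → posterior Normal(511/134, 132/67)
obs 2: x=-8 → posterior Normal(-369/244, 66/61)
obs 3: x=-2 → posterior Normal(-589/354, 44/59)
obs 4: x=-7 → posterior Normal(-1359/464, 33/58)
obs 5: x=-3/2 → posterior Normal(-762/287, 132/287)
obs 6: x=1 → posterior Normal(-707/342, 22/57)
obs 7: x=8 → posterior Normal(-267/397, 132/397)
obs 8: x=4 → posterior Normal(-47/452, 33/113)
obs 9: x=5/4 → posterior Normal(29/676, 44/169)
obs 10: x=-9/4 → posterior Normal(-51/281, 66/281)
obs 11: x=-4 → posterior Normal(-322/617, 132/617)

-322/617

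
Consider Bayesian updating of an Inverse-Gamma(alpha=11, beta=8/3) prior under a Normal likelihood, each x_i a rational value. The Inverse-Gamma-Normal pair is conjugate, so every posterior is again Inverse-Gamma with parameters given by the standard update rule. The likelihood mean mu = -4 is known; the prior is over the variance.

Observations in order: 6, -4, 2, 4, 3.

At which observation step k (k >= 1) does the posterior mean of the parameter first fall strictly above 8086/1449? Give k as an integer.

obs 1: x=6 → posterior Inverse-Gamma(23/2, 158/3)
obs 2: x=-4 → posterior Inverse-Gamma(12, 158/3)
obs 3: x=2 → posterior Inverse-Gamma(25/2, 212/3)
obs 4: x=4 → posterior Inverse-Gamma(13, 308/3)
obs 5: x=3 → posterior Inverse-Gamma(27/2, 763/6)

k = 3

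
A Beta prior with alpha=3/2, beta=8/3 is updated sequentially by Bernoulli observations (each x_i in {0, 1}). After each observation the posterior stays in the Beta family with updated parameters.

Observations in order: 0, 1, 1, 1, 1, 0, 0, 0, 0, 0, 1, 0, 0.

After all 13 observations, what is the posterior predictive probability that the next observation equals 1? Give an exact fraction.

39/103

obs 1: x=0 → posterior Beta(3/2, 11/3)
obs 2: x=1 → posterior Beta(5/2, 11/3)
obs 3: x=1 → posterior Beta(7/2, 11/3)
obs 4: x=1 → posterior Beta(9/2, 11/3)
obs 5: x=1 → posterior Beta(11/2, 11/3)
obs 6: x=0 → posterior Beta(11/2, 14/3)
obs 7: x=0 → posterior Beta(11/2, 17/3)
obs 8: x=0 → posterior Beta(11/2, 20/3)
obs 9: x=0 → posterior Beta(11/2, 23/3)
obs 10: x=0 → posterior Beta(11/2, 26/3)
obs 11: x=1 → posterior Beta(13/2, 26/3)
obs 12: x=0 → posterior Beta(13/2, 29/3)
obs 13: x=0 → posterior Beta(13/2, 32/3)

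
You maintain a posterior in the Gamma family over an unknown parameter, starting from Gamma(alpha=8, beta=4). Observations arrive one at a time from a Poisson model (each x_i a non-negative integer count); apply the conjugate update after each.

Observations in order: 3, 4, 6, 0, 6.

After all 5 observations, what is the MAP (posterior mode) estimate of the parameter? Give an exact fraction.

obs 1: x=3 → posterior Gamma(11, 5)
obs 2: x=4 → posterior Gamma(15, 6)
obs 3: x=6 → posterior Gamma(21, 7)
obs 4: x=0 → posterior Gamma(21, 8)
obs 5: x=6 → posterior Gamma(27, 9)

26/9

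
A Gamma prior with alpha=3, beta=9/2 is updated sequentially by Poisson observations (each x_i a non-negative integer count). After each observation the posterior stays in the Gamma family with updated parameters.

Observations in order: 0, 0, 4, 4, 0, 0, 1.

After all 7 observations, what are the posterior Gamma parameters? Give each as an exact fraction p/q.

alpha=12, beta=23/2

obs 1: x=0 → posterior Gamma(3, 11/2)
obs 2: x=0 → posterior Gamma(3, 13/2)
obs 3: x=4 → posterior Gamma(7, 15/2)
obs 4: x=4 → posterior Gamma(11, 17/2)
obs 5: x=0 → posterior Gamma(11, 19/2)
obs 6: x=0 → posterior Gamma(11, 21/2)
obs 7: x=1 → posterior Gamma(12, 23/2)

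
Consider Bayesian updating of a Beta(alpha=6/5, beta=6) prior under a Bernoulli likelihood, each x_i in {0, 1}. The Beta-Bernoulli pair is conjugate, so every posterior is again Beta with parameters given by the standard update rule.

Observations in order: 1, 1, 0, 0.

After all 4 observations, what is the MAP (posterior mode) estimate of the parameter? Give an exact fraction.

obs 1: x=1 → posterior Beta(11/5, 6)
obs 2: x=1 → posterior Beta(16/5, 6)
obs 3: x=0 → posterior Beta(16/5, 7)
obs 4: x=0 → posterior Beta(16/5, 8)

11/46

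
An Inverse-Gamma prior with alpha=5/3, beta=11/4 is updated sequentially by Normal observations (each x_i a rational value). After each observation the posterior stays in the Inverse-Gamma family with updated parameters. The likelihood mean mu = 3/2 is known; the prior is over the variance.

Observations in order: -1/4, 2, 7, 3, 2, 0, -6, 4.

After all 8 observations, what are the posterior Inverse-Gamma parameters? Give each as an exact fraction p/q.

alpha=17/3, beta=1701/32

obs 1: x=-1/4 → posterior Inverse-Gamma(13/6, 137/32)
obs 2: x=2 → posterior Inverse-Gamma(8/3, 141/32)
obs 3: x=7 → posterior Inverse-Gamma(19/6, 625/32)
obs 4: x=3 → posterior Inverse-Gamma(11/3, 661/32)
obs 5: x=2 → posterior Inverse-Gamma(25/6, 665/32)
obs 6: x=0 → posterior Inverse-Gamma(14/3, 701/32)
obs 7: x=-6 → posterior Inverse-Gamma(31/6, 1601/32)
obs 8: x=4 → posterior Inverse-Gamma(17/3, 1701/32)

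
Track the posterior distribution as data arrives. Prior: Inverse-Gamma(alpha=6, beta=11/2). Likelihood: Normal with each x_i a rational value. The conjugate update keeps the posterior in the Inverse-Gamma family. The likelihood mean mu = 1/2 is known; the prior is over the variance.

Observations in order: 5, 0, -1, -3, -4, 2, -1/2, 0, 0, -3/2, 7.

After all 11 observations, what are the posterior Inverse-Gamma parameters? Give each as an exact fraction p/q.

alpha=23/2, beta=465/8

obs 1: x=5 → posterior Inverse-Gamma(13/2, 125/8)
obs 2: x=0 → posterior Inverse-Gamma(7, 63/4)
obs 3: x=-1 → posterior Inverse-Gamma(15/2, 135/8)
obs 4: x=-3 → posterior Inverse-Gamma(8, 23)
obs 5: x=-4 → posterior Inverse-Gamma(17/2, 265/8)
obs 6: x=2 → posterior Inverse-Gamma(9, 137/4)
obs 7: x=-1/2 → posterior Inverse-Gamma(19/2, 139/4)
obs 8: x=0 → posterior Inverse-Gamma(10, 279/8)
obs 9: x=0 → posterior Inverse-Gamma(21/2, 35)
obs 10: x=-3/2 → posterior Inverse-Gamma(11, 37)
obs 11: x=7 → posterior Inverse-Gamma(23/2, 465/8)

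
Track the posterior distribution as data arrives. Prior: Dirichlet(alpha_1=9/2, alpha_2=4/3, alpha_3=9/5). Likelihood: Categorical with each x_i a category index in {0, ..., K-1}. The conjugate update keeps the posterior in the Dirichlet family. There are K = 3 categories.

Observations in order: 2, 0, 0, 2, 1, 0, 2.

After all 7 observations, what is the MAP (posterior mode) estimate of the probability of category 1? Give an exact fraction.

obs 1: x=2 → posterior Dirichlet(9/2, 4/3, 14/5)
obs 2: x=0 → posterior Dirichlet(11/2, 4/3, 14/5)
obs 3: x=0 → posterior Dirichlet(13/2, 4/3, 14/5)
obs 4: x=2 → posterior Dirichlet(13/2, 4/3, 19/5)
obs 5: x=1 → posterior Dirichlet(13/2, 7/3, 19/5)
obs 6: x=0 → posterior Dirichlet(15/2, 7/3, 19/5)
obs 7: x=2 → posterior Dirichlet(15/2, 7/3, 24/5)

40/349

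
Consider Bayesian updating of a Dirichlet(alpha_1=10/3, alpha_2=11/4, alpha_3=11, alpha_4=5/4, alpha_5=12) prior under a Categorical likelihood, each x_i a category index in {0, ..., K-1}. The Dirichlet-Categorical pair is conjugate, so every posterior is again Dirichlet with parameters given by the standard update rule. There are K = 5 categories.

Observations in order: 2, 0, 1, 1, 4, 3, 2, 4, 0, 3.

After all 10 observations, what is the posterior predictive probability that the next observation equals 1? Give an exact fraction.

obs 1: x=2 → posterior Dirichlet(10/3, 11/4, 12, 5/4, 12)
obs 2: x=0 → posterior Dirichlet(13/3, 11/4, 12, 5/4, 12)
obs 3: x=1 → posterior Dirichlet(13/3, 15/4, 12, 5/4, 12)
obs 4: x=1 → posterior Dirichlet(13/3, 19/4, 12, 5/4, 12)
obs 5: x=4 → posterior Dirichlet(13/3, 19/4, 12, 5/4, 13)
obs 6: x=3 → posterior Dirichlet(13/3, 19/4, 12, 9/4, 13)
obs 7: x=2 → posterior Dirichlet(13/3, 19/4, 13, 9/4, 13)
obs 8: x=4 → posterior Dirichlet(13/3, 19/4, 13, 9/4, 14)
obs 9: x=0 → posterior Dirichlet(16/3, 19/4, 13, 9/4, 14)
obs 10: x=3 → posterior Dirichlet(16/3, 19/4, 13, 13/4, 14)

57/484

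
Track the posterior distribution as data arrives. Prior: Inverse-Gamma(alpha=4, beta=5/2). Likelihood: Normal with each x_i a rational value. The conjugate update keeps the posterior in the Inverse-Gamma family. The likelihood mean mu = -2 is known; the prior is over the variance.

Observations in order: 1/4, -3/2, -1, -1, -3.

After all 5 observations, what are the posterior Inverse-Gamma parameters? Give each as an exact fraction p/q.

obs 1: x=1/4 → posterior Inverse-Gamma(9/2, 161/32)
obs 2: x=-3/2 → posterior Inverse-Gamma(5, 165/32)
obs 3: x=-1 → posterior Inverse-Gamma(11/2, 181/32)
obs 4: x=-1 → posterior Inverse-Gamma(6, 197/32)
obs 5: x=-3 → posterior Inverse-Gamma(13/2, 213/32)

alpha=13/2, beta=213/32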